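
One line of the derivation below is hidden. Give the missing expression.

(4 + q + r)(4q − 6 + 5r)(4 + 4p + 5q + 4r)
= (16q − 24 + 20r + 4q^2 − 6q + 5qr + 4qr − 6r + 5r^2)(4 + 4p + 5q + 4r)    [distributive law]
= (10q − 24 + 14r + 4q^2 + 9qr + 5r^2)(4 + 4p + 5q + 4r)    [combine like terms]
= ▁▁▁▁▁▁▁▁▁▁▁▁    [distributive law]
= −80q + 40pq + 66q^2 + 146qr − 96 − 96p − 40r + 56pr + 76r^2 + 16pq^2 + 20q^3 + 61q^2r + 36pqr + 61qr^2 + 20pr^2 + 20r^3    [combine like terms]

By distributive law:

40q + 40pq + 50q^2 + 40qr − 96 − 96p − 120q − 96r + 56r + 56pr + 70qr + 56r^2 + 16q^2 + 16pq^2 + 20q^3 + 16q^2r + 36qr + 36pqr + 45q^2r + 36qr^2 + 20r^2 + 20pr^2 + 25qr^2 + 20r^3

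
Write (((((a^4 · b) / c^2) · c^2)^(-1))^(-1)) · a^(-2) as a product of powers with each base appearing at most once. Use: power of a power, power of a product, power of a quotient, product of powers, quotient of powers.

(((((a^4 · b) / c^2) · c^2)^(-1))^(-1)) · a^(-2)
= ((((a^4 · b) / c^2) · c^2)^1) · a^(-2)    [power of a power]
= ((((a^4 · b) / c^2)^1) · ((c^2)^1)) · a^(-2)    [power of a product]
= ((((a^4 · b)^1) / ((c^2)^1)) · ((c^2)^1)) · a^(-2)    [power of a quotient]
= (((((a^4)^1) · (b^1)) / ((c^2)^1)) · ((c^2)^1)) · a^(-2)    [power of a product]
= (((a^4 · (b^1)) / ((c^2)^1)) · ((c^2)^1)) · a^(-2)    [power of a power]
= (((a^4 · b) / ((c^2)^1)) · ((c^2)^1)) · a^(-2)    [power of a power]
= (((a^4 · b) / c^2) · ((c^2)^1)) · a^(-2)    [power of a power]
= (((a^4 · b) / c^2) · c^2) · a^(-2)    [power of a power]
= a^2b    [quotient of powers; product of powers]

a^2b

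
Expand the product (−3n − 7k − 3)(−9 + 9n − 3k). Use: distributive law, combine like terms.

−27n² − 54kn + 72k + 21k² + 27

(−3n − 7k − 3)(−9 + 9n − 3k)
= 27n − 27n² + 9kn + 63k − 63kn + 21k² + 27 − 27n + 9k    [distributive law]
= −27n² − 54kn + 72k + 21k² + 27    [combine like terms]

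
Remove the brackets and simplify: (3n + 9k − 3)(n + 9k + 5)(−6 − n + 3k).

(3n + 9k − 3)(n + 9k + 5)(−6 − n + 3k)
= (3n^2 + 27kn + 15n + 9kn + 81k^2 + 45k − 3n − 27k − 15)(−6 − n + 3k)    [distributive law]
= (3n^2 + 36kn + 12n + 81k^2 + 18k − 15)(−6 − n + 3k)    [combine like terms]
= −18n^2 − 3n^3 + 9kn^2 − 216kn − 36kn^2 + 108k^2n − 72n − 12n^2 + 36kn − 486k^2 − 81k^2n + 243k^3 − 108k − 18kn + 54k^2 + 90 + 15n − 45k    [distributive law]
= −30n^2 − 3n^3 − 27kn^2 − 198kn + 27k^2n − 57n − 432k^2 + 243k^3 − 153k + 90    [combine like terms]

−30n^2 − 3n^3 − 27kn^2 − 198kn + 27k^2n − 57n − 432k^2 + 243k^3 − 153k + 90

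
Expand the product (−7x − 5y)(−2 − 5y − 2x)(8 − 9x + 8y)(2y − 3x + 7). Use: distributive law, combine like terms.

(−7x − 5y)(−2 − 5y − 2x)(8 − 9x + 8y)(2y − 3x + 7)
= (14x + 35xy + 14x² + 10y + 25y² + 10xy)(8 − 9x + 8y)(2y − 3x + 7)    [distributive law]
= (14x + 45xy + 14x² + 10y + 25y²)(8 − 9x + 8y)(2y − 3x + 7)    [combine like terms]
= (112x − 126x² + 112xy + 360xy − 405x²y + 360xy² + 112x² − 126x³ + 112x²y + 80y − 90xy + 80y² + 200y² − 225xy² + 200y³)(2y − 3x + 7)    [distributive law]
= (112x − 14x² + 382xy − 293x²y + 135xy² − 126x³ + 80y + 280y² + 200y³)(2y − 3x + 7)    [combine like terms]
= 224xy − 336x² + 784x − 28x²y + 42x³ − 98x² + 764xy² − 1146x²y + 2674xy − 586x²y² + 879x³y − 2051x²y + 270xy³ − 405x²y² + 945xy² − 252x³y + 378x⁴ − 882x³ + 160y² − 240xy + 560y + 560y³ − 840xy² + 1960y² + 400y⁴ − 600xy³ + 1400y³    [distributive law]
= 2658xy − 434x² + 784x − 3225x²y − 840x³ + 869xy² − 991x²y² + 627x³y − 330xy³ + 378x⁴ + 2120y² + 560y + 1960y³ + 400y⁴    [combine like terms]

2658xy − 434x² + 784x − 3225x²y − 840x³ + 869xy² − 991x²y² + 627x³y − 330xy³ + 378x⁴ + 2120y² + 560y + 1960y³ + 400y⁴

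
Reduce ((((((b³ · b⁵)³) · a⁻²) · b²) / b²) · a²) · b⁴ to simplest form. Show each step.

((((((b³ · b⁵)³) · a⁻²) · b²) / b²) · a²) · b⁴
= (((((((b³)³) · ((b⁵)³)) · a⁻²) · b²) / b²) · a²) · b⁴    [power of a product]
= (((((b⁹ · ((b⁵)³)) · a⁻²) · b²) / b²) · a²) · b⁴    [power of a power]
= (((((b⁹ · b¹⁵) · a⁻²) · b²) / b²) · a²) · b⁴    [power of a power]
= ((((b²⁴ · a⁻²) · b²) / b²) · a²) · b⁴    [product of powers]
= b²⁸    [quotient of powers; product of powers]

b²⁸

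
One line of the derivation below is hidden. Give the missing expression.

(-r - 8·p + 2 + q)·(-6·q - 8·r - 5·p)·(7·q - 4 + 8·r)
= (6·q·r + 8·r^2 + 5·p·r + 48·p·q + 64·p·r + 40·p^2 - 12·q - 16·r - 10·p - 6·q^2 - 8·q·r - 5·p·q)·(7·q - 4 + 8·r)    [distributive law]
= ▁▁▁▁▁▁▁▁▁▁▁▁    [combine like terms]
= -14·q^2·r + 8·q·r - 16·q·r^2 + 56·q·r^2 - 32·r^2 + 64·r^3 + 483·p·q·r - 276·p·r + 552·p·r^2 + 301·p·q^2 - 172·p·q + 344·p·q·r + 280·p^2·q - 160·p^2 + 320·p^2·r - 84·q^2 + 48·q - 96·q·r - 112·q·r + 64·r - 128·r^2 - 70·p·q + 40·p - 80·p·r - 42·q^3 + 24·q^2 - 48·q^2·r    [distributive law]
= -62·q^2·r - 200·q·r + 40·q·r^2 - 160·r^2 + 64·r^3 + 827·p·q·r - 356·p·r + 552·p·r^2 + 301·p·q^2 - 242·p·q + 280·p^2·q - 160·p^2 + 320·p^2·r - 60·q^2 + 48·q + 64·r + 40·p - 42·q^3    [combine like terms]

Applying combine like terms to the line above:

(-2·q·r + 8·r^2 + 69·p·r + 43·p·q + 40·p^2 - 12·q - 16·r - 10·p - 6·q^2)·(7·q - 4 + 8·r)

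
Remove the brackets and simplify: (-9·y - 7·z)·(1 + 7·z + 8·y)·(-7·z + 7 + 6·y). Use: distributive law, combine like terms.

(-9·y - 7·z)·(1 + 7·z + 8·y)·(-7·z + 7 + 6·y)
= (-9·y - 63·y·z - 72·y^2 - 7·z - 49·z^2 - 56·y·z)·(-7·z + 7 + 6·y)    [distributive law]
= (-9·y - 119·y·z - 72·y^2 - 7·z - 49·z^2)·(-7·z + 7 + 6·y)    [combine like terms]
= 63·y·z - 63·y - 54·y^2 + 833·y·z^2 - 833·y·z - 714·y^2·z + 504·y^2·z - 504·y^2 - 432·y^3 + 49·z^2 - 49·z - 42·y·z + 343·z^3 - 343·z^2 - 294·y·z^2    [distributive law]
= -812·y·z - 63·y - 558·y^2 + 539·y·z^2 - 210·y^2·z - 432·y^3 - 294·z^2 - 49·z + 343·z^3    [combine like terms]

-812·y·z - 63·y - 558·y^2 + 539·y·z^2 - 210·y^2·z - 432·y^3 - 294·z^2 - 49·z + 343·z^3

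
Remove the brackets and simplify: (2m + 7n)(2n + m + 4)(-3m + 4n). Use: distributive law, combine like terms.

(2m + 7n)(2n + m + 4)(-3m + 4n)
= (4mn + 2m^2 + 8m + 14n^2 + 7mn + 28n)(-3m + 4n)    [distributive law]
= (11mn + 2m^2 + 8m + 14n^2 + 28n)(-3m + 4n)    [combine like terms]
= -33m^2n + 44mn^2 - 6m^3 + 8m^2n - 24m^2 + 32mn - 42mn^2 + 56n^3 - 84mn + 112n^2    [distributive law]
= -25m^2n + 2mn^2 - 6m^3 - 24m^2 - 52mn + 56n^3 + 112n^2    [combine like terms]

-25m^2n + 2mn^2 - 6m^3 - 24m^2 - 52mn + 56n^3 + 112n^2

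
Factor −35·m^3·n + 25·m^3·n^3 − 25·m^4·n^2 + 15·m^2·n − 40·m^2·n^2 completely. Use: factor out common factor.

5·m^2·n(−7·m + 5·m·n^2 − 5·m^2·n + 3 − 8·n)

−35·m^3·n + 25·m^3·n^3 − 25·m^4·n^2 + 15·m^2·n − 40·m^2·n^2
= 5(−7·m^3·n + 5·m^3·n^3 − 5·m^4·n^2 + 3·m^2·n − 8·m^2·n^2)    [factor out 5]
= 5·m^2·n(−7·m + 5·m·n^2 − 5·m^2·n + 3 − 8·n)    [factor out m^2·n]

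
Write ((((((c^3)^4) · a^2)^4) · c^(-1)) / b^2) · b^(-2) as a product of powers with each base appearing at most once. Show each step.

a^8·b^(-4)·c^47

((((((c^3)^4) · a^2)^4) · c^(-1)) / b^2) · b^(-2)
= ((((((c^3)^4)^4) · ((a^2)^4)) · c^(-1)) / b^2) · b^(-2)    [power of a product]
= (((((c^3)^16) · ((a^2)^4)) · c^(-1)) / b^2) · b^(-2)    [power of a power]
= (((c^48 · ((a^2)^4)) · c^(-1)) / b^2) · b^(-2)    [power of a power]
= (((c^48 · a^8) · c^(-1)) / b^2) · b^(-2)    [power of a power]
= a^8·b^(-4)·c^47    [quotient of powers; product of powers]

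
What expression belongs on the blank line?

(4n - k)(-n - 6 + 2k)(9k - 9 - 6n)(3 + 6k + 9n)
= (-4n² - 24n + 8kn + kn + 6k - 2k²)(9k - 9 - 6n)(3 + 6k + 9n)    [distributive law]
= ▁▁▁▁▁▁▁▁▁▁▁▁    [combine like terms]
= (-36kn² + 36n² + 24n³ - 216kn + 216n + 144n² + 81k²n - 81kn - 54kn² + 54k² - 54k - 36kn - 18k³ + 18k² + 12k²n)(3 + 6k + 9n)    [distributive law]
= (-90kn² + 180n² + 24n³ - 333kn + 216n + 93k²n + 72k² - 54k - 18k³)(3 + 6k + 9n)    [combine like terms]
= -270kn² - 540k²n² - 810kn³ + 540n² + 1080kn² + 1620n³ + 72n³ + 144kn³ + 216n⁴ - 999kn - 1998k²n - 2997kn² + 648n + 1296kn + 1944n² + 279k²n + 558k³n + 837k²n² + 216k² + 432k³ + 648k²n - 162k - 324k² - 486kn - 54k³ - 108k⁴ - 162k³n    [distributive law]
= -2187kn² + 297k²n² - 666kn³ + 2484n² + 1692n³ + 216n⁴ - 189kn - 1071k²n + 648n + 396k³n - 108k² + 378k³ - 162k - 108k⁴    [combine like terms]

Applying combine like terms to the line above:

(-4n² - 24n + 9kn + 6k - 2k²)(9k - 9 - 6n)(3 + 6k + 9n)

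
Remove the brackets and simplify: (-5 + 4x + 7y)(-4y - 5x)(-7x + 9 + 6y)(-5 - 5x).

(-5 + 4x + 7y)(-4y - 5x)(-7x + 9 + 6y)(-5 - 5x)
= (20y + 25x - 16xy - 20x^2 - 28y^2 - 35xy)(-7x + 9 + 6y)(-5 - 5x)    [distributive law]
= (20y + 25x - 51xy - 20x^2 - 28y^2)(-7x + 9 + 6y)(-5 - 5x)    [combine like terms]
= (-140xy + 180y + 120y^2 - 175x^2 + 225x + 150xy + 357x^2y - 459xy - 306xy^2 + 140x^3 - 180x^2 - 120x^2y + 196xy^2 - 252y^2 - 168y^3)(-5 - 5x)    [distributive law]
= (-449xy + 180y - 132y^2 - 355x^2 + 225x + 237x^2y - 110xy^2 + 140x^3 - 168y^3)(-5 - 5x)    [combine like terms]
= 2245xy + 2245x^2y - 900y - 900xy + 660y^2 + 660xy^2 + 1775x^2 + 1775x^3 - 1125x - 1125x^2 - 1185x^2y - 1185x^3y + 550xy^2 + 550x^2y^2 - 700x^3 - 700x^4 + 840y^3 + 840xy^3    [distributive law]
= 1345xy + 1060x^2y - 900y + 660y^2 + 1210xy^2 + 650x^2 + 1075x^3 - 1125x - 1185x^3y + 550x^2y^2 - 700x^4 + 840y^3 + 840xy^3    [combine like terms]

1345xy + 1060x^2y - 900y + 660y^2 + 1210xy^2 + 650x^2 + 1075x^3 - 1125x - 1185x^3y + 550x^2y^2 - 700x^4 + 840y^3 + 840xy^3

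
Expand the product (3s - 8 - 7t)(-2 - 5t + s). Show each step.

-14s - 22st + 3s² + 16 + 54t + 35t²

(3s - 8 - 7t)(-2 - 5t + s)
= -6s - 15st + 3s² + 16 + 40t - 8s + 14t + 35t² - 7st    [distributive law]
= -14s - 22st + 3s² + 16 + 54t + 35t²    [combine like terms]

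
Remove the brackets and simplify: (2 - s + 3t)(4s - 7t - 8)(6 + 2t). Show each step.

96s + 146st - 260t - 202t² - 96 - 24s² - 8s²t + 38st² - 42t³

(2 - s + 3t)(4s - 7t - 8)(6 + 2t)
= (8s - 14t - 16 - 4s² + 7st + 8s + 12st - 21t² - 24t)(6 + 2t)    [distributive law]
= (16s - 38t - 16 - 4s² + 19st - 21t²)(6 + 2t)    [combine like terms]
= 96s + 32st - 228t - 76t² - 96 - 32t - 24s² - 8s²t + 114st + 38st² - 126t² - 42t³    [distributive law]
= 96s + 146st - 260t - 202t² - 96 - 24s² - 8s²t + 38st² - 42t³    [combine like terms]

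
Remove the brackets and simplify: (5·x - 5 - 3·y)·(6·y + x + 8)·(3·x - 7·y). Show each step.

(5·x - 5 - 3·y)·(6·y + x + 8)·(3·x - 7·y)
= (30·x·y + 5·x² + 40·x - 30·y - 5·x - 40 - 18·y² - 3·x·y - 24·y)·(3·x - 7·y)    [distributive law]
= (27·x·y + 5·x² + 35·x - 54·y - 40 - 18·y²)·(3·x - 7·y)    [combine like terms]
= 81·x²·y - 189·x·y² + 15·x³ - 35·x²·y + 105·x² - 245·x·y - 162·x·y + 378·y² - 120·x + 280·y - 54·x·y² + 126·y³    [distributive law]
= 46·x²·y - 243·x·y² + 15·x³ + 105·x² - 407·x·y + 378·y² - 120·x + 280·y + 126·y³    [combine like terms]

46·x²·y - 243·x·y² + 15·x³ + 105·x² - 407·x·y + 378·y² - 120·x + 280·y + 126·y³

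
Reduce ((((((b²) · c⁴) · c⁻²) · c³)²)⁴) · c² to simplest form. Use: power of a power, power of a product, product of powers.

b¹⁶c⁴²

((((((b²) · c⁴) · c⁻²) · c³)²)⁴) · c²
= (((((b²) · c⁴) · c⁻²) · c³)⁸) · c²    [power of a power]
= (((((b²) · c⁴) · c⁻²)⁸) · ((c³)⁸)) · c²    [power of a product]
= (((((b²) · c⁴)⁸) · ((c⁻²)⁸)) · ((c³)⁸)) · c²    [power of a product]
= (((((b²)⁸) · ((c⁴)⁸)) · ((c⁻²)⁸)) · ((c³)⁸)) · c²    [power of a product]
= ((((b¹⁶) · ((c⁴)⁸)) · ((c⁻²)⁸)) · ((c³)⁸)) · c²    [power of a power]
= (((b¹⁶ · c³²) · ((c⁻²)⁸)) · ((c³)⁸)) · c²    [power of a power]
= (((b¹⁶ · c³²) · c⁻¹⁶) · ((c³)⁸)) · c²    [power of a power]
= (((b¹⁶ · c³²) · c⁻¹⁶) · c²⁴) · c²    [power of a power]
= b¹⁶c⁴²    [product of powers]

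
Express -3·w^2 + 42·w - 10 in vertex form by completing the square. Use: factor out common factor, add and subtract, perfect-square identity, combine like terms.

-3·w^2 + 42·w - 10
= -3(w^2 - 14·w) - 10    [factor out -3 from the w-terms]
= -3(w^2 - 14·w + 49 - 49) - 10    [add and subtract 49 inside the bracket]
= -3(w - 7)^2 + 147 - 10    [perfect-square identity]
= -3(w - 7)^2 + 137    [combine constants]

-3(w - 7)^2 + 137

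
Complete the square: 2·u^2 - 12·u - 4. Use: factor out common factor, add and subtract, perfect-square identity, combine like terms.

2·u^2 - 12·u - 4
= 2(u^2 - 6·u) - 4    [factor out 2 from the u-terms]
= 2(u^2 - 6·u + 9 - 9) - 4    [add and subtract 9 inside the bracket]
= 2(u - 3)^2 - 18 - 4    [perfect-square identity]
= 2(u - 3)^2 - 22    [combine constants]

2(u - 3)^2 - 22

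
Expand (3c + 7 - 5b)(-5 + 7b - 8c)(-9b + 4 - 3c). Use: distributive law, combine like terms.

(3c + 7 - 5b)(-5 + 7b - 8c)(-9b + 4 - 3c)
= (-15c + 21bc - 24c^2 - 35 + 49b - 56c + 25b - 35b^2 + 40bc)(-9b + 4 - 3c)    [distributive law]
= (-71c + 61bc - 24c^2 - 35 + 74b - 35b^2)(-9b + 4 - 3c)    [combine like terms]
= 639bc - 284c + 213c^2 - 549b^2c + 244bc - 183bc^2 + 216bc^2 - 96c^2 + 72c^3 + 315b - 140 + 105c - 666b^2 + 296b - 222bc + 315b^3 - 140b^2 + 105b^2c    [distributive law]
= 661bc - 179c + 117c^2 - 444b^2c + 33bc^2 + 72c^3 + 611b - 140 - 806b^2 + 315b^3    [combine like terms]

661bc - 179c + 117c^2 - 444b^2c + 33bc^2 + 72c^3 + 611b - 140 - 806b^2 + 315b^3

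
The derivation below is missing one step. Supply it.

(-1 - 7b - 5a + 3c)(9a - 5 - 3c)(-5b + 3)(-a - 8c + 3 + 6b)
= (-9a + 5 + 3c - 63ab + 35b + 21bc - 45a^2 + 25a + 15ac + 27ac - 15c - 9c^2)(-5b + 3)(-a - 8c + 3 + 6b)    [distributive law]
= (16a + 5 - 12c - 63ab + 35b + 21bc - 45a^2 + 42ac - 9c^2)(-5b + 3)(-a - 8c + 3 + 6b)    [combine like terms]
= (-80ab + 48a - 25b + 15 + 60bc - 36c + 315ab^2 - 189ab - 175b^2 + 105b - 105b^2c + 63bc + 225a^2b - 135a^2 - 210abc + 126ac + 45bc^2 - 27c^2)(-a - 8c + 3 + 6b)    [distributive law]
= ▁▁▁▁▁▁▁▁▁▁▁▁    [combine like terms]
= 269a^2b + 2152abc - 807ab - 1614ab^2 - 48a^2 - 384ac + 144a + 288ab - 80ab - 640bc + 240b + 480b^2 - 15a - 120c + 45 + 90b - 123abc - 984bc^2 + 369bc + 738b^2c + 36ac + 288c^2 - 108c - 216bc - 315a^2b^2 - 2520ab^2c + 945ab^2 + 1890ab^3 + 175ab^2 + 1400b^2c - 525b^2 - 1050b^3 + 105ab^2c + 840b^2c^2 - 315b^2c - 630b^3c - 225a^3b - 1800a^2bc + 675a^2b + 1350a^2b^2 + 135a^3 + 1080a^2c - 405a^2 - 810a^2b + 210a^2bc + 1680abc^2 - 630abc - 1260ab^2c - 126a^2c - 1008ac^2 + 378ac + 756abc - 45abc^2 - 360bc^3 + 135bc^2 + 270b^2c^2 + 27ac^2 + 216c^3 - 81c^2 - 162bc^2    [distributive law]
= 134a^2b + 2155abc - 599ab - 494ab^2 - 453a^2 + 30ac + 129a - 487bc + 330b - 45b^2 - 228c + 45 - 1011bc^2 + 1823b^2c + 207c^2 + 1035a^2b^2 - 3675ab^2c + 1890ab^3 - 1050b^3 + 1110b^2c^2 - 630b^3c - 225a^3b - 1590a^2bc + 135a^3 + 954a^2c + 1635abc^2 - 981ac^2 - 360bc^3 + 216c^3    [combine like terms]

Applying combine like terms to the line above:

(-269ab + 48a + 80b + 15 + 123bc - 36c + 315ab^2 - 175b^2 - 105b^2c + 225a^2b - 135a^2 - 210abc + 126ac + 45bc^2 - 27c^2)(-a - 8c + 3 + 6b)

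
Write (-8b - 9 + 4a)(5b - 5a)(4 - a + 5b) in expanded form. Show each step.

(-8b - 9 + 4a)(5b - 5a)(4 - a + 5b)
= (-40b² + 40ab - 45b + 45a + 20ab - 20a²)(4 - a + 5b)    [distributive law]
= (-40b² + 60ab - 45b + 45a - 20a²)(4 - a + 5b)    [combine like terms]
= -160b² + 40ab² - 200b³ + 240ab - 60a²b + 300ab² - 180b + 45ab - 225b² + 180a - 45a² + 225ab - 80a² + 20a³ - 100a²b    [distributive law]
= -385b² + 340ab² - 200b³ + 510ab - 160a²b - 180b + 180a - 125a² + 20a³    [combine like terms]

-385b² + 340ab² - 200b³ + 510ab - 160a²b - 180b + 180a - 125a² + 20a³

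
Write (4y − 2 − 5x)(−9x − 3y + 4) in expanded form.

−21xy − 12y^2 + 22y − 2x − 8 + 45x^2

(4y − 2 − 5x)(−9x − 3y + 4)
= −36xy − 12y^2 + 16y + 18x + 6y − 8 + 45x^2 + 15xy − 20x    [distributive law]
= −21xy − 12y^2 + 22y − 2x − 8 + 45x^2    [combine like terms]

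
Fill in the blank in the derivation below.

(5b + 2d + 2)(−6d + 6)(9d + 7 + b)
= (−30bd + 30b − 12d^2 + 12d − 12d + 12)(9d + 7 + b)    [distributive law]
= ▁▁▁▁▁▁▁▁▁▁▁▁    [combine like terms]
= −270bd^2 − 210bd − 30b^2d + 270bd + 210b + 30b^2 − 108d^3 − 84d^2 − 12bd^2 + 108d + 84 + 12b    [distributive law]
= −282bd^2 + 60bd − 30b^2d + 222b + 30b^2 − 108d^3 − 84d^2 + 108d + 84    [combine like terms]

By combine like terms:

(−30bd + 30b − 12d^2 + 12)(9d + 7 + b)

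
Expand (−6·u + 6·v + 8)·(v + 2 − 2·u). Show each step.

−18·u·v − 28·u + 12·u² + 6·v² + 20·v + 16

(−6·u + 6·v + 8)·(v + 2 − 2·u)
= −6·u·v − 12·u + 12·u² + 6·v² + 12·v − 12·u·v + 8·v + 16 − 16·u    [distributive law]
= −18·u·v − 28·u + 12·u² + 6·v² + 20·v + 16    [combine like terms]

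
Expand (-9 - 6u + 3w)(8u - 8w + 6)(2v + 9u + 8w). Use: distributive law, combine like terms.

(-9 - 6u + 3w)(8u - 8w + 6)(2v + 9u + 8w)
= (-72u + 72w - 54 - 48u^2 + 48uw - 36u + 24uw - 24w^2 + 18w)(2v + 9u + 8w)    [distributive law]
= (-108u + 90w - 54 - 48u^2 + 72uw - 24w^2)(2v + 9u + 8w)    [combine like terms]
= -216uv - 972u^2 - 864uw + 180vw + 810uw + 720w^2 - 108v - 486u - 432w - 96u^2v - 432u^3 - 384u^2w + 144uvw + 648u^2w + 576uw^2 - 48vw^2 - 216uw^2 - 192w^3    [distributive law]
= -216uv - 972u^2 - 54uw + 180vw + 720w^2 - 108v - 486u - 432w - 96u^2v - 432u^3 + 264u^2w + 144uvw + 360uw^2 - 48vw^2 - 192w^3    [combine like terms]

-216uv - 972u^2 - 54uw + 180vw + 720w^2 - 108v - 486u - 432w - 96u^2v - 432u^3 + 264u^2w + 144uvw + 360uw^2 - 48vw^2 - 192w^3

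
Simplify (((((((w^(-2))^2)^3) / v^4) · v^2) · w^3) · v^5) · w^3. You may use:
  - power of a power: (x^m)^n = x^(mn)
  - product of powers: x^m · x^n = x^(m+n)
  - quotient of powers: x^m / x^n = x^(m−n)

v^3w^(-6)

(((((((w^(-2))^2)^3) / v^4) · v^2) · w^3) · v^5) · w^3
= ((((((w^(-2))^6) / v^4) · v^2) · w^3) · v^5) · w^3    [power of a power]
= ((((w^(-12) / v^4) · v^2) · w^3) · v^5) · w^3    [power of a power]
= v^3w^(-6)    [quotient of powers; product of powers]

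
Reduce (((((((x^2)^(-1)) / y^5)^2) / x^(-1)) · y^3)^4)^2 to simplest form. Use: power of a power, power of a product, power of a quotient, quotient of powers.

x^(-24)·y^(-56)

(((((((x^2)^(-1)) / y^5)^2) / x^(-1)) · y^3)^4)^2
= ((((((x^2)^(-1)) / y^5)^2) / x^(-1)) · y^3)^8    [power of a power]
= ((((((x^2)^(-1)) / y^5)^2) / x^(-1))^8) · ((y^3)^8)    [power of a product]
= ((((((x^2)^(-1)) / y^5)^2)^8) / ((x^(-1))^8)) · ((y^3)^8)    [power of a quotient]
= (((((x^2)^(-1)) / y^5)^16) / ((x^(-1))^8)) · ((y^3)^8)    [power of a power]
= (((((x^2)^(-1))^16) / ((y^5)^16)) / ((x^(-1))^8)) · ((y^3)^8)    [power of a quotient]
= ((((x^2)^(-16)) / ((y^5)^16)) / ((x^(-1))^8)) · ((y^3)^8)    [power of a power]
= ((x^(-32) / ((y^5)^16)) / ((x^(-1))^8)) · ((y^3)^8)    [power of a power]
= ((x^(-32) / y^80) / ((x^(-1))^8)) · ((y^3)^8)    [power of a power]
= ((x^(-32) / y^80) / x^(-8)) · ((y^3)^8)    [power of a power]
= ((x^(-32) / y^80) / x^(-8)) · y^24    [power of a power]
= x^(-24)·y^(-56)    [quotient of powers]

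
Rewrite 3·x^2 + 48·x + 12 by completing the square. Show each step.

3·x^2 + 48·x + 12
= 3(x^2 + 16·x) + 12    [factor out 3 from the x-terms]
= 3(x^2 + 16·x + 64 - 64) + 12    [add and subtract 64 inside the bracket]
= 3(x + 8)^2 - 192 + 12    [perfect-square identity]
= 3(x + 8)^2 - 180    [combine constants]

3(x + 8)^2 - 180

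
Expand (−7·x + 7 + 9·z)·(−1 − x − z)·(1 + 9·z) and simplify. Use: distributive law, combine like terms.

7·x^2 + 63·x^2·z − 2·x·z − 18·x·z^2 − 7 − 79·z − 153·z^2 − 81·z^3

(−7·x + 7 + 9·z)·(−1 − x − z)·(1 + 9·z)
= (7·x + 7·x^2 + 7·x·z − 7 − 7·x − 7·z − 9·z − 9·x·z − 9·z^2)·(1 + 9·z)    [distributive law]
= (7·x^2 − 2·x·z − 7 − 16·z − 9·z^2)·(1 + 9·z)    [combine like terms]
= 7·x^2 + 63·x^2·z − 2·x·z − 18·x·z^2 − 7 − 63·z − 16·z − 144·z^2 − 9·z^2 − 81·z^3    [distributive law]
= 7·x^2 + 63·x^2·z − 2·x·z − 18·x·z^2 − 7 − 79·z − 153·z^2 − 81·z^3    [combine like terms]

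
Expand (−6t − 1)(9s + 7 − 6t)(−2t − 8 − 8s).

−180st^2 + 738st + 432s^2t − 216t^2 + 302t − 72t^3 + 128s + 72s^2 + 56

(−6t − 1)(9s + 7 − 6t)(−2t − 8 − 8s)
= (−54st − 42t + 36t^2 − 9s − 7 + 6t)(−2t − 8 − 8s)    [distributive law]
= (−54st − 36t + 36t^2 − 9s − 7)(−2t − 8 − 8s)    [combine like terms]
= 108st^2 + 432st + 432s^2t + 72t^2 + 288t + 288st − 72t^3 − 288t^2 − 288st^2 + 18st + 72s + 72s^2 + 14t + 56 + 56s    [distributive law]
= −180st^2 + 738st + 432s^2t − 216t^2 + 302t − 72t^3 + 128s + 72s^2 + 56    [combine like terms]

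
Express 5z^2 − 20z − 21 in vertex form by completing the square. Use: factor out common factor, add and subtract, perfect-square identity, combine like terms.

5z^2 − 20z − 21
= 5(z^2 − 4z) − 21    [factor out 5 from the z-terms]
= 5(z^2 − 4z + 4 − 4) − 21    [add and subtract 4 inside the bracket]
= 5(z − 2)^2 − 20 − 21    [perfect-square identity]
= 5(z − 2)^2 − 41    [combine constants]

5(z − 2)^2 − 41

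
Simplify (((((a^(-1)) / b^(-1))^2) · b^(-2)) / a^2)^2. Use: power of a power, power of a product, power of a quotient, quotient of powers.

a^(-8)

(((((a^(-1)) / b^(-1))^2) · b^(-2)) / a^2)^2
= (((((a^(-1)) / b^(-1))^2) · b^(-2))^2) / ((a^2)^2)    [power of a quotient]
= (((((a^(-1)) / b^(-1))^2)^2) · ((b^(-2))^2)) / ((a^2)^2)    [power of a product]
= ((((a^(-1)) / b^(-1))^4) · ((b^(-2))^2)) / ((a^2)^2)    [power of a power]
= ((((a^(-1))^4) / ((b^(-1))^4)) · ((b^(-2))^2)) / ((a^2)^2)    [power of a quotient]
= (((a^(-4)) / ((b^(-1))^4)) · ((b^(-2))^2)) / ((a^2)^2)    [power of a power]
= ((a^(-4) / b^(-4)) · ((b^(-2))^2)) / ((a^2)^2)    [power of a power]
= ((a^(-4) / b^(-4)) · b^(-4)) / ((a^2)^2)    [power of a power]
= ((a^(-4) / b^(-4)) · b^(-4)) / a^4    [power of a power]
= a^(-8)    [quotient of powers]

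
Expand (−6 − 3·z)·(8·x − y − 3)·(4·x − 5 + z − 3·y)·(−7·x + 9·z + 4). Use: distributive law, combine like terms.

1344·x^3 − 2868·x^2·z − 2952·x^2 + 3429·x·z + 1878·x + 813·x·z^2 − 1176·x^2·y + 2100·x·y·z + 1260·x·y − 900·y·z − 336·y − 312·y·z^2 + 126·x·y^2 − 198·y^2·z − 72·y^2 − 918·z − 360 − 207·z^2 + 672·x^3·z − 696·x^2·z^2 − 216·x·z^3 − 588·x^2·y·z + 735·x·y·z^2 + 27·y·z^3 + 63·x·y^2·z − 81·y^2·z^2 + 81·z^3

(−6 − 3·z)·(8·x − y − 3)·(4·x − 5 + z − 3·y)·(−7·x + 9·z + 4)
= (−48·x + 6·y + 18 − 24·x·z + 3·y·z + 9·z)·(4·x − 5 + z − 3·y)·(−7·x + 9·z + 4)    [distributive law]
= (−192·x^2 + 240·x − 48·x·z + 144·x·y + 24·x·y − 30·y + 6·y·z − 18·y^2 + 72·x − 90 + 18·z − 54·y − 96·x^2·z + 120·x·z − 24·x·z^2 + 72·x·y·z + 12·x·y·z − 15·y·z + 3·y·z^2 − 9·y^2·z + 36·x·z − 45·z + 9·z^2 − 27·y·z)·(−7·x + 9·z + 4)    [distributive law]
= (−192·x^2 + 312·x + 108·x·z + 168·x·y − 84·y − 36·y·z − 18·y^2 − 90 − 27·z − 96·x^2·z − 24·x·z^2 + 84·x·y·z + 3·y·z^2 − 9·y^2·z + 9·z^2)·(−7·x + 9·z + 4)    [combine like terms]
= 1344·x^3 − 1728·x^2·z − 768·x^2 − 2184·x^2 + 2808·x·z + 1248·x − 756·x^2·z + 972·x·z^2 + 432·x·z − 1176·x^2·y + 1512·x·y·z + 672·x·y + 588·x·y − 756·y·z − 336·y + 252·x·y·z − 324·y·z^2 − 144·y·z + 126·x·y^2 − 162·y^2·z − 72·y^2 + 630·x − 810·z − 360 + 189·x·z − 243·z^2 − 108·z + 672·x^3·z − 864·x^2·z^2 − 384·x^2·z + 168·x^2·z^2 − 216·x·z^3 − 96·x·z^2 − 588·x^2·y·z + 756·x·y·z^2 + 336·x·y·z − 21·x·y·z^2 + 27·y·z^3 + 12·y·z^2 + 63·x·y^2·z − 81·y^2·z^2 − 36·y^2·z − 63·x·z^2 + 81·z^3 + 36·z^2    [distributive law]
= 1344·x^3 − 2868·x^2·z − 2952·x^2 + 3429·x·z + 1878·x + 813·x·z^2 − 1176·x^2·y + 2100·x·y·z + 1260·x·y − 900·y·z − 336·y − 312·y·z^2 + 126·x·y^2 − 198·y^2·z − 72·y^2 − 918·z − 360 − 207·z^2 + 672·x^3·z − 696·x^2·z^2 − 216·x·z^3 − 588·x^2·y·z + 735·x·y·z^2 + 27·y·z^3 + 63·x·y^2·z − 81·y^2·z^2 + 81·z^3    [combine like terms]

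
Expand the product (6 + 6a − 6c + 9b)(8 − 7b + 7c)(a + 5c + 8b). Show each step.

48a + 240c + 384b + 414ab + 102bc + 240b^2 + 234ac − 30c^2 + 48a^2 − 42a^2b + 231abc − 399ab^2 + 42a^2c + 168ac^2 + 189bc^2 + 525b^2c − 210c^3 − 504b^3

(6 + 6a − 6c + 9b)(8 − 7b + 7c)(a + 5c + 8b)
= (48 − 42b + 42c + 48a − 42ab + 42ac − 48c + 42bc − 42c^2 + 72b − 63b^2 + 63bc)(a + 5c + 8b)    [distributive law]
= (48 + 30b − 6c + 48a − 42ab + 42ac + 105bc − 42c^2 − 63b^2)(a + 5c + 8b)    [combine like terms]
= 48a + 240c + 384b + 30ab + 150bc + 240b^2 − 6ac − 30c^2 − 48bc + 48a^2 + 240ac + 384ab − 42a^2b − 210abc − 336ab^2 + 42a^2c + 210ac^2 + 336abc + 105abc + 525bc^2 + 840b^2c − 42ac^2 − 210c^3 − 336bc^2 − 63ab^2 − 315b^2c − 504b^3    [distributive law]
= 48a + 240c + 384b + 414ab + 102bc + 240b^2 + 234ac − 30c^2 + 48a^2 − 42a^2b + 231abc − 399ab^2 + 42a^2c + 168ac^2 + 189bc^2 + 525b^2c − 210c^3 − 504b^3    [combine like terms]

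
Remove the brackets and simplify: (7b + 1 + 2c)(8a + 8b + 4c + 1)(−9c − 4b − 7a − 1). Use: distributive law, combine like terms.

−876abc − 616ab^2 − 392a^2b − 193ab − 680b^2c − 224b^3 − 116b^2 − 428bc^2 − 203bc − 19b − 130ac − 56a^2 − 15a − 62c^2 − 15c − 1 − 200ac^2 − 112a^2c − 72c^3

(7b + 1 + 2c)(8a + 8b + 4c + 1)(−9c − 4b − 7a − 1)
= (56ab + 56b^2 + 28bc + 7b + 8a + 8b + 4c + 1 + 16ac + 16bc + 8c^2 + 2c)(−9c − 4b − 7a − 1)    [distributive law]
= (56ab + 56b^2 + 44bc + 15b + 8a + 6c + 1 + 16ac + 8c^2)(−9c − 4b − 7a − 1)    [combine like terms]
= −504abc − 224ab^2 − 392a^2b − 56ab − 504b^2c − 224b^3 − 392ab^2 − 56b^2 − 396bc^2 − 176b^2c − 308abc − 44bc − 135bc − 60b^2 − 105ab − 15b − 72ac − 32ab − 56a^2 − 8a − 54c^2 − 24bc − 42ac − 6c − 9c − 4b − 7a − 1 − 144ac^2 − 64abc − 112a^2c − 16ac − 72c^3 − 32bc^2 − 56ac^2 − 8c^2    [distributive law]
= −876abc − 616ab^2 − 392a^2b − 193ab − 680b^2c − 224b^3 − 116b^2 − 428bc^2 − 203bc − 19b − 130ac − 56a^2 − 15a − 62c^2 − 15c − 1 − 200ac^2 − 112a^2c − 72c^3    [combine like terms]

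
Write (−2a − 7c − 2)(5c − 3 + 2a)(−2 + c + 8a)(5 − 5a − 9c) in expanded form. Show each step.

374ac − 1886a²c − 3167ac² + 3284a²c² + 2911ac³ + 1268a³c + 280a − 100a² − 280a³ + 160a⁴ + 549c² − 904c³ + 315c⁴ + 28c − 60

(−2a − 7c − 2)(5c − 3 + 2a)(−2 + c + 8a)(5 − 5a − 9c)
= (−10ac + 6a − 4a² − 35c² + 21c − 14ac − 10c + 6 − 4a)(−2 + c + 8a)(5 − 5a − 9c)    [distributive law]
= (−24ac + 2a − 4a² − 35c² + 11c + 6)(−2 + c + 8a)(5 − 5a − 9c)    [combine like terms]
= (48ac − 24ac² − 192a²c − 4a + 2ac + 16a² + 8a² − 4a²c − 32a³ + 70c² − 35c³ − 280ac² − 22c + 11c² + 88ac − 12 + 6c + 48a)(5 − 5a − 9c)    [distributive law]
= (138ac − 304ac² − 196a²c + 44a + 24a² − 32a³ + 81c² − 35c³ − 16c − 12)(5 − 5a − 9c)    [combine like terms]
= 690ac − 690a²c − 1242ac² − 1520ac² + 1520a²c² + 2736ac³ − 980a²c + 980a³c + 1764a²c² + 220a − 220a² − 396ac + 120a² − 120a³ − 216a²c − 160a³ + 160a⁴ + 288a³c + 405c² − 405ac² − 729c³ − 175c³ + 175ac³ + 315c⁴ − 80c + 80ac + 144c² − 60 + 60a + 108c    [distributive law]
= 374ac − 1886a²c − 3167ac² + 3284a²c² + 2911ac³ + 1268a³c + 280a − 100a² − 280a³ + 160a⁴ + 549c² − 904c³ + 315c⁴ + 28c − 60    [combine like terms]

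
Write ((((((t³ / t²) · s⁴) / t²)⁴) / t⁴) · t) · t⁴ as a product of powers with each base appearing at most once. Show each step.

((((((t³ / t²) · s⁴) / t²)⁴) / t⁴) · t) · t⁴
= ((((((t³ / t²) · s⁴)⁴) / ((t²)⁴)) / t⁴) · t) · t⁴    [power of a quotient]
= ((((((t³ / t²)⁴) · ((s⁴)⁴)) / ((t²)⁴)) / t⁴) · t) · t⁴    [power of a product]
= (((((((t³)⁴) / ((t²)⁴)) · ((s⁴)⁴)) / ((t²)⁴)) / t⁴) · t) · t⁴    [power of a quotient]
= (((((t¹² / ((t²)⁴)) · ((s⁴)⁴)) / ((t²)⁴)) / t⁴) · t) · t⁴    [power of a power]
= (((((t¹² / t⁸) · ((s⁴)⁴)) / ((t²)⁴)) / t⁴) · t) · t⁴    [power of a power]
= ((((t⁴ · ((s⁴)⁴)) / ((t²)⁴)) / t⁴) · t) · t⁴    [quotient of powers]
= ((((t⁴ · s¹⁶) / ((t²)⁴)) / t⁴) · t) · t⁴    [power of a power]
= ((((t⁴ · s¹⁶) / t⁸) / t⁴) · t) · t⁴    [power of a power]
= s¹⁶t⁻³    [quotient of powers; product of powers]

s¹⁶t⁻³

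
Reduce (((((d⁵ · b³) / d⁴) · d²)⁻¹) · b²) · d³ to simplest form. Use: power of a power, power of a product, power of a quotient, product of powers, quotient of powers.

b⁻¹

(((((d⁵ · b³) / d⁴) · d²)⁻¹) · b²) · d³
= (((((d⁵ · b³) / d⁴)⁻¹) · ((d²)⁻¹)) · b²) · d³    [power of a product]
= (((((d⁵ · b³)⁻¹) / ((d⁴)⁻¹)) · ((d²)⁻¹)) · b²) · d³    [power of a quotient]
= ((((((d⁵)⁻¹) · ((b³)⁻¹)) / ((d⁴)⁻¹)) · ((d²)⁻¹)) · b²) · d³    [power of a product]
= ((((d⁻⁵ · ((b³)⁻¹)) / ((d⁴)⁻¹)) · ((d²)⁻¹)) · b²) · d³    [power of a power]
= ((((d⁻⁵ · b⁻³) / ((d⁴)⁻¹)) · ((d²)⁻¹)) · b²) · d³    [power of a power]
= ((((d⁻⁵ · b⁻³) / d⁻⁴) · ((d²)⁻¹)) · b²) · d³    [power of a power]
= ((((d⁻⁵ · b⁻³) / d⁻⁴) · d⁻²) · b²) · d³    [power of a power]
= b⁻¹    [quotient of powers; product of powers]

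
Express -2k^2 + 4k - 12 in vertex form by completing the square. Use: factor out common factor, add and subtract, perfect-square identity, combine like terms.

-2k^2 + 4k - 12
= -2(k^2 - 2k) - 12    [factor out -2 from the k-terms]
= -2(k^2 - 2k + 1 - 1) - 12    [add and subtract 1 inside the bracket]
= -2(k - 1)^2 + 2 - 12    [perfect-square identity]
= -2(k - 1)^2 - 10    [combine constants]

-2(k - 1)^2 - 10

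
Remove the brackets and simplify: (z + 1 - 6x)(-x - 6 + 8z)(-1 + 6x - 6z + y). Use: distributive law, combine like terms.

(z + 1 - 6x)(-x - 6 + 8z)(-1 + 6x - 6z + y)
= (-xz - 6z + 8z^2 - x - 6 + 8z + 6x^2 + 36x - 48xz)(-1 + 6x - 6z + y)    [distributive law]
= (-49xz + 2z + 8z^2 + 35x - 6 + 6x^2)(-1 + 6x - 6z + y)    [combine like terms]
= 49xz - 294x^2z + 294xz^2 - 49xyz - 2z + 12xz - 12z^2 + 2yz - 8z^2 + 48xz^2 - 48z^3 + 8yz^2 - 35x + 210x^2 - 210xz + 35xy + 6 - 36x + 36z - 6y - 6x^2 + 36x^3 - 36x^2z + 6x^2y    [distributive law]
= -149xz - 330x^2z + 342xz^2 - 49xyz + 34z - 20z^2 + 2yz - 48z^3 + 8yz^2 - 71x + 204x^2 + 35xy + 6 - 6y + 36x^3 + 6x^2y    [combine like terms]

-149xz - 330x^2z + 342xz^2 - 49xyz + 34z - 20z^2 + 2yz - 48z^3 + 8yz^2 - 71x + 204x^2 + 35xy + 6 - 6y + 36x^3 + 6x^2y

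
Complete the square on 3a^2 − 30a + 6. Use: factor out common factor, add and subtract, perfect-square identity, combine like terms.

3(a − 5)^2 − 69

3a^2 − 30a + 6
= 3(a^2 − 10a) + 6    [factor out 3 from the a-terms]
= 3(a^2 − 10a + 25 − 25) + 6    [add and subtract 25 inside the bracket]
= 3(a − 5)^2 − 75 + 6    [perfect-square identity]
= 3(a − 5)^2 − 69    [combine constants]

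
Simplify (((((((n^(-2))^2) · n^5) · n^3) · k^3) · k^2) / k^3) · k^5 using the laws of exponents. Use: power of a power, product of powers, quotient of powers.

(((((((n^(-2))^2) · n^5) · n^3) · k^3) · k^2) / k^3) · k^5
= (((((n^(-4) · n^5) · n^3) · k^3) · k^2) / k^3) · k^5    [power of a power]
= ((((n · n^3) · k^3) · k^2) / k^3) · k^5    [product of powers]
= (((n^4 · k^3) · k^2) / k^3) · k^5    [product of powers]
= k^7·n^4    [quotient of powers; product of powers]

k^7·n^4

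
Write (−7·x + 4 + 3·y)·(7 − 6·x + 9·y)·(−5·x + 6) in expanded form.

617·x^2 − 578·x − 210·x^3 + 405·x^2·y − 771·x·y + 168 + 342·y − 135·x·y^2 + 162·y^2

(−7·x + 4 + 3·y)·(7 − 6·x + 9·y)·(−5·x + 6)
= (−49·x + 42·x^2 − 63·x·y + 28 − 24·x + 36·y + 21·y − 18·x·y + 27·y^2)·(−5·x + 6)    [distributive law]
= (−73·x + 42·x^2 − 81·x·y + 28 + 57·y + 27·y^2)·(−5·x + 6)    [combine like terms]
= 365·x^2 − 438·x − 210·x^3 + 252·x^2 + 405·x^2·y − 486·x·y − 140·x + 168 − 285·x·y + 342·y − 135·x·y^2 + 162·y^2    [distributive law]
= 617·x^2 − 578·x − 210·x^3 + 405·x^2·y − 771·x·y + 168 + 342·y − 135·x·y^2 + 162·y^2    [combine like terms]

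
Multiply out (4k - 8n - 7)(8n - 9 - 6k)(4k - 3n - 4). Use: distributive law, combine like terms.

(4k - 8n - 7)(8n - 9 - 6k)(4k - 3n - 4)
= (32kn - 36k - 24k^2 - 64n^2 + 72n + 48kn - 56n + 63 + 42k)(4k - 3n - 4)    [distributive law]
= (80kn + 6k - 24k^2 - 64n^2 + 16n + 63)(4k - 3n - 4)    [combine like terms]
= 320k^2n - 240kn^2 - 320kn + 24k^2 - 18kn - 24k - 96k^3 + 72k^2n + 96k^2 - 256kn^2 + 192n^3 + 256n^2 + 64kn - 48n^2 - 64n + 252k - 189n - 252    [distributive law]
= 392k^2n - 496kn^2 - 274kn + 120k^2 + 228k - 96k^3 + 192n^3 + 208n^2 - 253n - 252    [combine like terms]

392k^2n - 496kn^2 - 274kn + 120k^2 + 228k - 96k^3 + 192n^3 + 208n^2 - 253n - 252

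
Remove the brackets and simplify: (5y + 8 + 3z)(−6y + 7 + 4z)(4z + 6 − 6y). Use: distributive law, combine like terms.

(5y + 8 + 3z)(−6y + 7 + 4z)(4z + 6 − 6y)
= (−30y^2 + 35y + 20yz − 48y + 56 + 32z − 18yz + 21z + 12z^2)(4z + 6 − 6y)    [distributive law]
= (−30y^2 − 13y + 2yz + 56 + 53z + 12z^2)(4z + 6 − 6y)    [combine like terms]
= −120y^2z − 180y^2 + 180y^3 − 52yz − 78y + 78y^2 + 8yz^2 + 12yz − 12y^2z + 224z + 336 − 336y + 212z^2 + 318z − 318yz + 48z^3 + 72z^2 − 72yz^2    [distributive law]
= −132y^2z − 102y^2 + 180y^3 − 358yz − 414y − 64yz^2 + 542z + 336 + 284z^2 + 48z^3    [combine like terms]

−132y^2z − 102y^2 + 180y^3 − 358yz − 414y − 64yz^2 + 542z + 336 + 284z^2 + 48z^3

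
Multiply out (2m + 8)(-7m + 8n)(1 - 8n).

(2m + 8)(-7m + 8n)(1 - 8n)
= (-14m^2 + 16mn - 56m + 64n)(1 - 8n)    [distributive law]
= -14m^2 + 112m^2n + 16mn - 128mn^2 - 56m + 448mn + 64n - 512n^2    [distributive law]
= -14m^2 + 112m^2n + 464mn - 128mn^2 - 56m + 64n - 512n^2    [combine like terms]

-14m^2 + 112m^2n + 464mn - 128mn^2 - 56m + 64n - 512n^2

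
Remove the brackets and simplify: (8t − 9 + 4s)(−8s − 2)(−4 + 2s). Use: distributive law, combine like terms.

(8t − 9 + 4s)(−8s − 2)(−4 + 2s)
= (−64st − 16t + 72s + 18 − 32s² − 8s)(−4 + 2s)    [distributive law]
= (−64st − 16t + 64s + 18 − 32s²)(−4 + 2s)    [combine like terms]
= 256st − 128s²t + 64t − 32st − 256s + 128s² − 72 + 36s + 128s² − 64s³    [distributive law]
= 224st − 128s²t + 64t − 220s + 256s² − 72 − 64s³    [combine like terms]

224st − 128s²t + 64t − 220s + 256s² − 72 − 64s³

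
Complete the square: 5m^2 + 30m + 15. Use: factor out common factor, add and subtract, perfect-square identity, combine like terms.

5(m + 3)^2 - 30

5m^2 + 30m + 15
= 5(m^2 + 6m) + 15    [factor out 5 from the m-terms]
= 5(m^2 + 6m + 9 - 9) + 15    [add and subtract 9 inside the bracket]
= 5(m + 3)^2 - 45 + 15    [perfect-square identity]
= 5(m + 3)^2 - 30    [combine constants]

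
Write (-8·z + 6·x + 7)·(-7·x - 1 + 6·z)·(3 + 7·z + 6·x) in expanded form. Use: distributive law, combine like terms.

(-8·z + 6·x + 7)·(-7·x - 1 + 6·z)·(3 + 7·z + 6·x)
= (56·x·z + 8·z - 48·z^2 - 42·x^2 - 6·x + 36·x·z - 49·x - 7 + 42·z)·(3 + 7·z + 6·x)    [distributive law]
= (92·x·z + 50·z - 48·z^2 - 42·x^2 - 55·x - 7)·(3 + 7·z + 6·x)    [combine like terms]
= 276·x·z + 644·x·z^2 + 552·x^2·z + 150·z + 350·z^2 + 300·x·z - 144·z^2 - 336·z^3 - 288·x·z^2 - 126·x^2 - 294·x^2·z - 252·x^3 - 165·x - 385·x·z - 330·x^2 - 21 - 49·z - 42·x    [distributive law]
= 191·x·z + 356·x·z^2 + 258·x^2·z + 101·z + 206·z^2 - 336·z^3 - 456·x^2 - 252·x^3 - 207·x - 21    [combine like terms]

191·x·z + 356·x·z^2 + 258·x^2·z + 101·z + 206·z^2 - 336·z^3 - 456·x^2 - 252·x^3 - 207·x - 21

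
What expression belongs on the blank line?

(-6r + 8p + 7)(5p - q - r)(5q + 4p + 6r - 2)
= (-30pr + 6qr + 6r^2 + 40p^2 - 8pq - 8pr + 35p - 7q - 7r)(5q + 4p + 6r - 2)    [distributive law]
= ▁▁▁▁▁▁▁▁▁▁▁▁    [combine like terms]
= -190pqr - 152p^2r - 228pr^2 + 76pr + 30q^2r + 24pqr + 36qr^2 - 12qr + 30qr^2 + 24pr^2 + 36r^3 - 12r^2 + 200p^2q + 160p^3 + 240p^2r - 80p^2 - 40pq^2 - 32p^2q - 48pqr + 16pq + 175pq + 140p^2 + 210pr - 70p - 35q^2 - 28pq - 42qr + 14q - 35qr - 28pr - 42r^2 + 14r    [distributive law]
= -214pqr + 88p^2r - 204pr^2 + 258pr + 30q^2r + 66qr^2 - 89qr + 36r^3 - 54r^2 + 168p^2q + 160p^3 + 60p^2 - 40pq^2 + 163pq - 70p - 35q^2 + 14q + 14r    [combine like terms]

Applying combine like terms to the line above:

(-38pr + 6qr + 6r^2 + 40p^2 - 8pq + 35p - 7q - 7r)(5q + 4p + 6r - 2)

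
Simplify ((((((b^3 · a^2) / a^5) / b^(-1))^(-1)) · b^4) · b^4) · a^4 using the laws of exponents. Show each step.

((((((b^3 · a^2) / a^5) / b^(-1))^(-1)) · b^4) · b^4) · a^4
= ((((((b^3 · a^2) / a^5)^(-1)) / ((b^(-1))^(-1))) · b^4) · b^4) · a^4    [power of a quotient]
= ((((((b^3 · a^2)^(-1)) / ((a^5)^(-1))) / ((b^(-1))^(-1))) · b^4) · b^4) · a^4    [power of a quotient]
= (((((((b^3)^(-1)) · ((a^2)^(-1))) / ((a^5)^(-1))) / ((b^(-1))^(-1))) · b^4) · b^4) · a^4    [power of a product]
= (((((b^(-3) · ((a^2)^(-1))) / ((a^5)^(-1))) / ((b^(-1))^(-1))) · b^4) · b^4) · a^4    [power of a power]
= (((((b^(-3) · a^(-2)) / ((a^5)^(-1))) / ((b^(-1))^(-1))) · b^4) · b^4) · a^4    [power of a power]
= (((((b^(-3) · a^(-2)) / a^(-5)) / ((b^(-1))^(-1))) · b^4) · b^4) · a^4    [power of a power]
= (((((b^(-3) · a^(-2)) / a^(-5)) / b) · b^4) · b^4) · a^4    [power of a power]
= a^7·b^4    [quotient of powers; product of powers]

a^7·b^4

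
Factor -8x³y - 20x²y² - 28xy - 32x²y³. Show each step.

4xy(-2x² - 5xy - 7 - 8xy²)

-8x³y - 20x²y² - 28xy - 32x²y³
= 4(-2x³y - 5x²y² - 7xy - 8x²y³)    [factor out 4]
= 4xy(-2x² - 5xy - 7 - 8xy²)    [factor out xy]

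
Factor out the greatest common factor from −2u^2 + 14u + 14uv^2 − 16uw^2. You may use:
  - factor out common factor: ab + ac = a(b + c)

2u(−u + 7 + 7v^2 − 8w^2)

−2u^2 + 14u + 14uv^2 − 16uw^2
= 2(−u^2 + 7u + 7uv^2 − 8uw^2)    [factor out 2]
= 2u(−u + 7 + 7v^2 − 8w^2)    [factor out u]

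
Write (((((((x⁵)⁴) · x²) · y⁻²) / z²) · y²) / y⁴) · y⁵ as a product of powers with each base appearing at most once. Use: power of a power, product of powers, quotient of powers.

x²²yz⁻²

(((((((x⁵)⁴) · x²) · y⁻²) / z²) · y²) / y⁴) · y⁵
= (((((x²⁰ · x²) · y⁻²) / z²) · y²) / y⁴) · y⁵    [power of a power]
= ((((x²² · y⁻²) / z²) · y²) / y⁴) · y⁵    [product of powers]
= x²²yz⁻²    [quotient of powers; product of powers]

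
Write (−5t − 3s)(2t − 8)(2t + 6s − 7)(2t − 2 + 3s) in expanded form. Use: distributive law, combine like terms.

−40t⁴ + 340t³ − 204st³ + 1254st² − 288s²t² − 860t² − 1836st + 1350s²t + 560t − 108s³t − 792s² + 432s³ + 336s

(−5t − 3s)(2t − 8)(2t + 6s − 7)(2t − 2 + 3s)
= (−10t² + 40t − 6st + 24s)(2t + 6s − 7)(2t − 2 + 3s)    [distributive law]
= (−20t³ − 60st² + 70t² + 80t² + 240st − 280t − 12st² − 36s²t + 42st + 48st + 144s² − 168s)(2t − 2 + 3s)    [distributive law]
= (−20t³ − 72st² + 150t² + 330st − 280t − 36s²t + 144s² − 168s)(2t − 2 + 3s)    [combine like terms]
= −40t⁴ + 40t³ − 60st³ − 144st³ + 144st² − 216s²t² + 300t³ − 300t² + 450st² + 660st² − 660st + 990s²t − 560t² + 560t − 840st − 72s²t² + 72s²t − 108s³t + 288s²t − 288s² + 432s³ − 336st + 336s − 504s²    [distributive law]
= −40t⁴ + 340t³ − 204st³ + 1254st² − 288s²t² − 860t² − 1836st + 1350s²t + 560t − 108s³t − 792s² + 432s³ + 336s    [combine like terms]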